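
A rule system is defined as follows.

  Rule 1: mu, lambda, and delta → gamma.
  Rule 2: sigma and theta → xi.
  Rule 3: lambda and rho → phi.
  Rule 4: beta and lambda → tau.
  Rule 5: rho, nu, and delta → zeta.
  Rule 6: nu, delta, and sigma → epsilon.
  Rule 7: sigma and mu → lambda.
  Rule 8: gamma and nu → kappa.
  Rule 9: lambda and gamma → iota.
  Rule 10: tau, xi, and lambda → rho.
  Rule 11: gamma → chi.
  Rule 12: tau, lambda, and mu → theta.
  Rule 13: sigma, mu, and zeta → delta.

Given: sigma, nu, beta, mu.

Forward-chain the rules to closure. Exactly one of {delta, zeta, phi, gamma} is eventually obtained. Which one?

phi

From sigma and mu, Rule 7 gives lambda.
From beta and lambda, Rule 4 gives tau.
From tau, lambda, and mu, Rule 12 gives theta.
sigma and theta hold, so xi follows (Rule 2).
From tau, xi, and lambda, Rule 10 gives rho.
lambda and rho hold, so phi follows (Rule 3).
zeta would need rho, nu, and delta (Rule 5), but delta is never established. delta would need sigma, mu, and zeta (Rule 13), but zeta is never established. gamma would need mu, lambda, and delta (Rule 1), but delta is never established.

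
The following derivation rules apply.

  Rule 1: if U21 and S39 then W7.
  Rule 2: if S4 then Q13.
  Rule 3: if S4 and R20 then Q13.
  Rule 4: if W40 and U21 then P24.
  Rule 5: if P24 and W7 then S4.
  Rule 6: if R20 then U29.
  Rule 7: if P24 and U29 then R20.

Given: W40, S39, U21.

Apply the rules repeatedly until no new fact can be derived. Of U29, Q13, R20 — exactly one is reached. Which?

From U21 and S39, Rule 1 gives W7.
From W40 and U21, Rule 4 gives P24.
From P24 and W7, Rule 5 gives S4.
From S4, Rule 2 gives Q13.
U29 would need R20 (Rule 6), but R20 is never established. R20 would need P24 and U29 (Rule 7), but U29 is never established.

Q13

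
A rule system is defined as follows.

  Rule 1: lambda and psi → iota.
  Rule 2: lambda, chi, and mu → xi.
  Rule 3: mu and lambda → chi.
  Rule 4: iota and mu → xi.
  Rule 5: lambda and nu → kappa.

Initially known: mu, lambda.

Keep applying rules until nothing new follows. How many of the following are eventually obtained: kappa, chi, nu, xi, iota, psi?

mu and lambda hold, so chi follows (Rule 3).
lambda, chi, and mu hold, so xi follows (Rule 2).
kappa would need lambda and nu (Rule 5), but nu is never established.
chi: reached.
No rule produces nu, and it is not given.
xi: reached.
iota would need lambda and psi (Rule 1), but psi is never established.
No rule produces psi, and it is not given.
Reached: chi and xi — 2 of the 6.

2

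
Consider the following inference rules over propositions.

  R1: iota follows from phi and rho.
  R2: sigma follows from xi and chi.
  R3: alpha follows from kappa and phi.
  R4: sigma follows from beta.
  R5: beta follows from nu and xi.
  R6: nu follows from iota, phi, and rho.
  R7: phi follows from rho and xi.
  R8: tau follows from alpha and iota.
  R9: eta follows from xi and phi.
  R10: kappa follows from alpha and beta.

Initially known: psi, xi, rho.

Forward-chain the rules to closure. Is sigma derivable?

From rho and xi, R7 gives phi.
From phi and rho, R1 gives iota.
iota, phi, and rho hold, so nu follows (R6).
From nu and xi, R5 gives beta.
beta holds, so sigma follows (R4).

Yes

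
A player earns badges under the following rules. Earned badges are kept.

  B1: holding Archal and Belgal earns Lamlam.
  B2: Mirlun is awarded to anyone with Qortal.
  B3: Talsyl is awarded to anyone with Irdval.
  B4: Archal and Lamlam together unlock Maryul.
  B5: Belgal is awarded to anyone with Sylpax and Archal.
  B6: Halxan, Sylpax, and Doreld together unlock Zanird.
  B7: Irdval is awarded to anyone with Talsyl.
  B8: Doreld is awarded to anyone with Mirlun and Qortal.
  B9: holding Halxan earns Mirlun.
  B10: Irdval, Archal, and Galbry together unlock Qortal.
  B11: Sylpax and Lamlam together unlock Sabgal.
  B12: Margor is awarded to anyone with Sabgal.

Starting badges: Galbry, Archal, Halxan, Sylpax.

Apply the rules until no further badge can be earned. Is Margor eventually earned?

With Sylpax and Archal, Belgal is earned (B5).
With Archal and Belgal, Lamlam is earned (B1).
With Sylpax and Lamlam, Sabgal is earned (B11).
With Sabgal, Margor is earned (B12).

Yes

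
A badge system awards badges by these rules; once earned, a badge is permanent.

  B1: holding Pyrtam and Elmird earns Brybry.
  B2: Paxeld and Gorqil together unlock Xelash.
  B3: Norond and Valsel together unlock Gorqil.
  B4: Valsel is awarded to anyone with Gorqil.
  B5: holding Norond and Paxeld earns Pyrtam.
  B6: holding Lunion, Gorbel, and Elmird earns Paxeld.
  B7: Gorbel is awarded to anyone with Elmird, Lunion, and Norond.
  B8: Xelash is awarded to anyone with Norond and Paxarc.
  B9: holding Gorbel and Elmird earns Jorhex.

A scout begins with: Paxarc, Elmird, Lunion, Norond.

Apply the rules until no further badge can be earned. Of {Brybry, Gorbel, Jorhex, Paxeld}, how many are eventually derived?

With Elmird, Lunion, and Norond, Gorbel is earned (B7).
With Lunion, Gorbel, and Elmird, Paxeld is earned (B6).
With Gorbel and Elmird, Jorhex is earned (B9).
With Norond and Paxeld, Pyrtam is earned (B5).
With Pyrtam and Elmird, Brybry is earned (B1).
Brybry: reached.
Gorbel: reached.
Jorhex: reached.
Paxeld: reached.
All 4 are reached.

4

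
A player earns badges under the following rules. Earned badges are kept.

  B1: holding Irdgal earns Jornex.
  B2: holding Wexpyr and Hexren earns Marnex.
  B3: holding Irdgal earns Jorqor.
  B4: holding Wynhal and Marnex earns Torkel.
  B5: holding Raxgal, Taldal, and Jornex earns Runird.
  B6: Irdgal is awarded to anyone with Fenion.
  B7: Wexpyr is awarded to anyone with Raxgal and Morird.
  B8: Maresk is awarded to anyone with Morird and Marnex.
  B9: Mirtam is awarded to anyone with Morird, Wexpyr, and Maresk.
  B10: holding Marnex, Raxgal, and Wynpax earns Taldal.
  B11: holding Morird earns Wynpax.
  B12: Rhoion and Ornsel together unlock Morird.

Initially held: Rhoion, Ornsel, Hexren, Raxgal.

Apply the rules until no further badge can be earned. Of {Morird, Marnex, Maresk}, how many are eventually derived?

3

With Rhoion and Ornsel, Morird is earned (B12).
With Raxgal and Morird, Wexpyr is earned (B7).
With Wexpyr and Hexren, Marnex is earned (B2).
With Morird and Marnex, Maresk is earned (B8).
Morird: reached.
Marnex: reached.
Maresk: reached.
All 3 are reached.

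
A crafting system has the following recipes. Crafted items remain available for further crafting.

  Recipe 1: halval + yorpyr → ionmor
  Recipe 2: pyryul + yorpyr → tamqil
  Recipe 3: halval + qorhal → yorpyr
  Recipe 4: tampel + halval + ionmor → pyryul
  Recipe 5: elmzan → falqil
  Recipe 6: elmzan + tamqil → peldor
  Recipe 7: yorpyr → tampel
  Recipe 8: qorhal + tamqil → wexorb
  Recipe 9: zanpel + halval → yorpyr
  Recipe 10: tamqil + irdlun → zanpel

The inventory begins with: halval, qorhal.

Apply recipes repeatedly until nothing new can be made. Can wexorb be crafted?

Yes

Using Recipe 3, halval and qorhal make yorpyr.
halval + yorpyr → ionmor (Recipe 1).
Using Recipe 7, yorpyr makes tampel.
Using Recipe 4, tampel, halval, and ionmor make pyryul.
pyryul + yorpyr → tamqil (Recipe 2).
Using Recipe 8, qorhal and tamqil make wexorb.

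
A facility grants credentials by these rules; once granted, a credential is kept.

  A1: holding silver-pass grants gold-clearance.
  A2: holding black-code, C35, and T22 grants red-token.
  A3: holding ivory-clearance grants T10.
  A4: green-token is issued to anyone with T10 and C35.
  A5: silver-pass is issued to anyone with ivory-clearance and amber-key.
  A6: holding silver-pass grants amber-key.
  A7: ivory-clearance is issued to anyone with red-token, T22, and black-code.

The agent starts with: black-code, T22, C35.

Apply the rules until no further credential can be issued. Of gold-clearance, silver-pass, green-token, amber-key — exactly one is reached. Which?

green-token

Holding black-code, C35, and T22 grants red-token (A2).
Holding red-token, T22, and black-code grants ivory-clearance (A7).
Holding ivory-clearance grants T10 (A3).
Holding T10 and C35 grants green-token (A4).
amber-key would need silver-pass (A6), but silver-pass is never granted. gold-clearance would need silver-pass (A1), but silver-pass is never granted. silver-pass would need ivory-clearance and amber-key (A5), but amber-key is never granted.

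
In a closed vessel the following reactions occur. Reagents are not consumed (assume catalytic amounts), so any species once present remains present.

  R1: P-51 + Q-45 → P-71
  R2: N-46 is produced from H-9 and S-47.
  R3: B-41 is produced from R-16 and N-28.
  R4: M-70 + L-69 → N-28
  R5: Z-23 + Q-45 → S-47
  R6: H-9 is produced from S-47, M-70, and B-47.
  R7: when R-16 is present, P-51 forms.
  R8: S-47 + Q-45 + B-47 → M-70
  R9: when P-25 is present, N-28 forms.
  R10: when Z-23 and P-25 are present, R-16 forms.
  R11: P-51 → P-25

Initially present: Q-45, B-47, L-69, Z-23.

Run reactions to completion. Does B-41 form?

No

B-41 would need R-16 and N-28 (R3), but R-16 never forms.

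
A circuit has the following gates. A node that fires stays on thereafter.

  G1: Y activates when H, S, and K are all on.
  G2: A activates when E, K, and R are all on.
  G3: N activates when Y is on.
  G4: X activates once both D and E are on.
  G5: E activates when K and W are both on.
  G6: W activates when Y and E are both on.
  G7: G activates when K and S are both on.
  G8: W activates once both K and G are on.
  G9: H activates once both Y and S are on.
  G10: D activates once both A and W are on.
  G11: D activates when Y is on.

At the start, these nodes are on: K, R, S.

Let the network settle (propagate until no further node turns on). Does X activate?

Yes

G7: K and S on → G on.
K and G are on, so W activates (G8).
G5: K and W on → E on.
G2: E, K, and R on → A on.
G10: A and W on → D on.
G4: D and E on → X on.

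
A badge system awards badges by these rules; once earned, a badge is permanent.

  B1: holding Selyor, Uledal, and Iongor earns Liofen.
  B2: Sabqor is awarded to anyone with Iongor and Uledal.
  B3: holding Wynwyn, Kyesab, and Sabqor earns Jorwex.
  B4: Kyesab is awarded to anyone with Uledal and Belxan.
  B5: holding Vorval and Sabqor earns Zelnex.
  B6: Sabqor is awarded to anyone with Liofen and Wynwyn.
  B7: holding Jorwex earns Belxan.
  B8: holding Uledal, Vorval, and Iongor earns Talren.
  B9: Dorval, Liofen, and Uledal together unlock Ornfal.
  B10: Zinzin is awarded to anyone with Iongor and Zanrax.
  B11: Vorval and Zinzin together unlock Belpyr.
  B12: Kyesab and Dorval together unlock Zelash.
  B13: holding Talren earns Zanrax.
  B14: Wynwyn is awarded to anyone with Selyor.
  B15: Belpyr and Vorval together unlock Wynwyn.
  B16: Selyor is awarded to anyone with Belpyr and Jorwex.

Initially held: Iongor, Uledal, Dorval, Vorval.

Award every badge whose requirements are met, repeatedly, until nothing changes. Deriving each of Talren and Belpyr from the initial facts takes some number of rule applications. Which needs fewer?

Talren

Talren: With Uledal, Vorval, and Iongor, Talren is earned (B8). [1 rule application]
Belpyr: With Uledal, Vorval, and Iongor, Talren is earned (B8). With Talren, Zanrax is earned (B13). With Iongor and Zanrax, Zinzin is earned (B10). With Vorval and Zinzin, Belpyr is earned (B11). [4 rule applications]
Talren needs fewer.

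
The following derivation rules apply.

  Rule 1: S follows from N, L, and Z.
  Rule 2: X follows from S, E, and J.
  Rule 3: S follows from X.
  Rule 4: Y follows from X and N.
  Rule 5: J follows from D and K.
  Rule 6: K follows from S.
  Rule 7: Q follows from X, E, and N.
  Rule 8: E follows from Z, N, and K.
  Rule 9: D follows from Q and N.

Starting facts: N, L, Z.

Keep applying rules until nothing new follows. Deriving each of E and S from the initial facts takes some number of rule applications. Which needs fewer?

S: N, L, and Z hold, so S follows (Rule 1). [1 rule application]
E: From N, L, and Z, Rule 1 gives S. S holds, so K follows (Rule 6). Z, N, and K hold, so E follows (Rule 8). [3 rule applications]
S needs fewer.

S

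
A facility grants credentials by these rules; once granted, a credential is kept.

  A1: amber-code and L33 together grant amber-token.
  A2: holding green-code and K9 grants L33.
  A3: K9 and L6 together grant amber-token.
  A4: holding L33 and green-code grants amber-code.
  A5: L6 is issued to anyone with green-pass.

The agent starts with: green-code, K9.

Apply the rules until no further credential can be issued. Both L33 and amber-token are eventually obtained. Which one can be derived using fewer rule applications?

L33

L33: Holding green-code and K9 grants L33 (A2). [1 rule application]
amber-token: Holding green-code and K9 grants L33 (A2). Holding L33 and green-code grants amber-code (A4). Holding amber-code and L33 grants amber-token (A1). [3 rule applications]
L33 needs fewer.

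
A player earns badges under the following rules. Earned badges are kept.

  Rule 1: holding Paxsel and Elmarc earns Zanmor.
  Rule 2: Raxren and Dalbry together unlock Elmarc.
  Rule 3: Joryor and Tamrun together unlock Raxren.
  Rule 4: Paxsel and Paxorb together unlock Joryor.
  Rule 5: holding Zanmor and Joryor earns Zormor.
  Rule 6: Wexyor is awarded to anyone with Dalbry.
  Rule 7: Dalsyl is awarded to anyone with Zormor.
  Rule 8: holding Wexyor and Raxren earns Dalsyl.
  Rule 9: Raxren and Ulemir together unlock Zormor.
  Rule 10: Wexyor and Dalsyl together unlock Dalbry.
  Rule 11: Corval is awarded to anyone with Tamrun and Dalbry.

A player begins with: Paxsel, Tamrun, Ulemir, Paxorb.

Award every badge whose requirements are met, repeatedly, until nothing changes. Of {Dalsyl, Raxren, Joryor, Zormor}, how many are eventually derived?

4

With Paxsel and Paxorb, Joryor is earned (Rule 4).
With Joryor and Tamrun, Raxren is earned (Rule 3).
With Raxren and Ulemir, Zormor is earned (Rule 9).
With Zormor, Dalsyl is earned (Rule 7).
Dalsyl: reached.
Raxren: reached.
Joryor: reached.
Zormor: reached.
All 4 are reached.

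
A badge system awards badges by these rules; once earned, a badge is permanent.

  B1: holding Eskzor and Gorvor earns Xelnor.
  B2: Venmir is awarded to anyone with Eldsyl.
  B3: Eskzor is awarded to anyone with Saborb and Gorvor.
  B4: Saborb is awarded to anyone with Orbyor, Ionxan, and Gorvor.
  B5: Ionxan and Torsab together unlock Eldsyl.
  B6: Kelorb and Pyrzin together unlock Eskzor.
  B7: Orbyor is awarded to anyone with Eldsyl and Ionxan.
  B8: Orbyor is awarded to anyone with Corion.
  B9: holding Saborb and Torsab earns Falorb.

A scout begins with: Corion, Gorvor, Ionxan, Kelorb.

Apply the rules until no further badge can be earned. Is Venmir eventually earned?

Venmir would need Eldsyl (B2), but Eldsyl is never earned.

No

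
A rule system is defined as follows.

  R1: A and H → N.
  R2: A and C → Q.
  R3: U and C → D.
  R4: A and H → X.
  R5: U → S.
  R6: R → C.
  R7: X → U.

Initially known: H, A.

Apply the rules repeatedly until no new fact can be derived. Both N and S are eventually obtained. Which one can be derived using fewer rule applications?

N: A and H hold, so N follows (R1). [1 rule application]
S: A and H hold, so X follows (R4). X holds, so U follows (R7). U holds, so S follows (R5). [3 rule applications]
N needs fewer.

N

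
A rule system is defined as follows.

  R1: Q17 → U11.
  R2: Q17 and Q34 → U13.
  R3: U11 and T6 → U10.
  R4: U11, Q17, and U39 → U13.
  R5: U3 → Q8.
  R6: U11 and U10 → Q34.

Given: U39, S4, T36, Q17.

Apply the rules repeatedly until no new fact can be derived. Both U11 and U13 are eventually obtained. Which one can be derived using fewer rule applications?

U11: Q17 holds, so U11 follows (R1). [1 rule application]
U13: From Q17, R1 gives U11. U11, Q17, and U39 hold, so U13 follows (R4). [2 rule applications]
U11 needs fewer.

U11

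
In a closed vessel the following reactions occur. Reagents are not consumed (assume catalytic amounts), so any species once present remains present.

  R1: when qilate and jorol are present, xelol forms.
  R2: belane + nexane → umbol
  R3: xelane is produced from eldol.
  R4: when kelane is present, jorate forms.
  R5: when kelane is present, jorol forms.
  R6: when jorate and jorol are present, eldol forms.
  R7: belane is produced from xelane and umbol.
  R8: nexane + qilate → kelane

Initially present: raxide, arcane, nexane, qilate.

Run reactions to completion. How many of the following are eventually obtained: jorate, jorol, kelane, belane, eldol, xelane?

nexane and qilate present → kelane forms (R8).
kelane present → jorate forms (R4).
kelane present → jorol forms (R5).
jorate and jorol present → eldol forms (R6).
eldol present → xelane forms (R3).
jorate: reached.
jorol: reached.
kelane: reached.
belane would need xelane and umbol (R7), but umbol never forms.
eldol: reached.
xelane: reached.
Reached: jorate, jorol, kelane, eldol, and xelane — 5 of the 6.

5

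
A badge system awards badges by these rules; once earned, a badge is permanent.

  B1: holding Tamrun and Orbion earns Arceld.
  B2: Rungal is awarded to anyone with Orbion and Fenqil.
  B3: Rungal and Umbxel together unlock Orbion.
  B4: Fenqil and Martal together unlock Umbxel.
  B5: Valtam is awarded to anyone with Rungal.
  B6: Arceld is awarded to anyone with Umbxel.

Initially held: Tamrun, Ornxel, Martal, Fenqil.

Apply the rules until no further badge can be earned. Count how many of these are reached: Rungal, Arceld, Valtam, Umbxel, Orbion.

With Fenqil and Martal, Umbxel is earned (B4).
With Umbxel, Arceld is earned (B6).
Rungal would need Orbion and Fenqil (B2), but Orbion is never earned.
Arceld: reached.
Valtam would need Rungal (B5), but Rungal is never earned.
Umbxel: reached.
Orbion would need Rungal and Umbxel (B3), but Rungal is never earned.
Reached: Arceld and Umbxel — 2 of the 5.

2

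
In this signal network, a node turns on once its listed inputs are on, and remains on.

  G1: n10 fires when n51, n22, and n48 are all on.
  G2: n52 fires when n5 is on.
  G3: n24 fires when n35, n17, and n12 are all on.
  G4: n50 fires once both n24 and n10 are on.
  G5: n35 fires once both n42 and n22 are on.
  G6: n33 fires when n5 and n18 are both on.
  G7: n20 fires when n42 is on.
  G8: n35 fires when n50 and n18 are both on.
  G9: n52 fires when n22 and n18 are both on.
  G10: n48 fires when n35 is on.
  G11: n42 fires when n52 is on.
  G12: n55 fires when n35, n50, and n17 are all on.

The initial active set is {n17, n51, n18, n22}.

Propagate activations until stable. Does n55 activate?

n55 would need n35, n50, and n17 (G12), but n50 never turns on.

No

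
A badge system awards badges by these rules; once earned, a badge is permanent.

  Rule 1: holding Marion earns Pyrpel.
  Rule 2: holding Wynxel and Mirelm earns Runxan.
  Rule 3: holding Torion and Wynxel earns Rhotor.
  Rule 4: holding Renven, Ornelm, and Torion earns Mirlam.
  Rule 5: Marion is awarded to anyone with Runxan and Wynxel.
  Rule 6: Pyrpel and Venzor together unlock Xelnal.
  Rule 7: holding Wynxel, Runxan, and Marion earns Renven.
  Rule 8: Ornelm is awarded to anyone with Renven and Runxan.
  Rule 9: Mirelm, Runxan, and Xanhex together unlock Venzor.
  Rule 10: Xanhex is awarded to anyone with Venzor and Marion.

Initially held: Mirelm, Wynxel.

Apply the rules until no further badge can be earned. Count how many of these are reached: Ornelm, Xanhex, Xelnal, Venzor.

With Wynxel and Mirelm, Runxan is earned (Rule 2).
With Runxan and Wynxel, Marion is earned (Rule 5).
With Wynxel, Runxan, and Marion, Renven is earned (Rule 7).
With Renven and Runxan, Ornelm is earned (Rule 8).
Ornelm: reached.
Xanhex would need Venzor and Marion (Rule 10), but Venzor is never earned.
Xelnal would need Pyrpel and Venzor (Rule 6), but Venzor is never earned.
Venzor would need Mirelm, Runxan, and Xanhex (Rule 9), but Xanhex is never earned.
Reached: Ornelm — 1 of the 4.

1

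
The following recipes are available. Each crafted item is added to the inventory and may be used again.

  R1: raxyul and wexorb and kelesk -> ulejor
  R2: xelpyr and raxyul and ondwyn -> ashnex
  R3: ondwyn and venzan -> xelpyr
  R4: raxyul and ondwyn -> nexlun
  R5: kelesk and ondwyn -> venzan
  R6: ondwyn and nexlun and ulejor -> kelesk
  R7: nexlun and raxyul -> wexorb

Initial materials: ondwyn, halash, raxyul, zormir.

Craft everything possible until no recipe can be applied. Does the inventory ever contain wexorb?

Using R4, raxyul and ondwyn make nexlun.
nexlun and raxyul -> wexorb (R7).

Yes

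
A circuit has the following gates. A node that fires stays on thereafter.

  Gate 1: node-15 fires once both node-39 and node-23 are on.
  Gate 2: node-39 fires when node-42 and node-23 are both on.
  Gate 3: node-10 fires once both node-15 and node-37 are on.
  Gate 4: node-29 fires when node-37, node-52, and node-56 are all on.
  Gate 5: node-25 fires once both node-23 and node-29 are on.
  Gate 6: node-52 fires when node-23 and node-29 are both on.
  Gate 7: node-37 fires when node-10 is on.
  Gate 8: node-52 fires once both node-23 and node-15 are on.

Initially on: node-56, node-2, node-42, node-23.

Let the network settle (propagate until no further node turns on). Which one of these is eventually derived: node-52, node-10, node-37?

node-52

Gate 2: node-42 and node-23 on → node-39 on.
node-39 and node-23 are on, so node-15 fires (Gate 1).
node-23 and node-15 are on, so node-52 fires (Gate 8).
node-37 would need node-10 (Gate 7), but node-10 never turns on. node-10 would need node-15 and node-37 (Gate 3), but node-37 never turns on.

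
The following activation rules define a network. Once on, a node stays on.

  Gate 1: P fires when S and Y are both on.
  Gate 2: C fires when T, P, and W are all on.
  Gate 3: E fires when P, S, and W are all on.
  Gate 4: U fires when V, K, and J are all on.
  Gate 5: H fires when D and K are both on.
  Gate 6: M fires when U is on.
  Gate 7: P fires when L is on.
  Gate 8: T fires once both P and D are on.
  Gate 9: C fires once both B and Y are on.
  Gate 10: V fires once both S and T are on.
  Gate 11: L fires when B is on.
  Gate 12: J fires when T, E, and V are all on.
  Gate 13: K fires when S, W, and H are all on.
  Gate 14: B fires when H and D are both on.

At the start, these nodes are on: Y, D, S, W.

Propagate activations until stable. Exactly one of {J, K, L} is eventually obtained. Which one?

J

Gate 1: S and Y on → P on.
P, S, and W are on, so E fires (Gate 3).
P and D are on, so T fires (Gate 8).
S and T are on, so V fires (Gate 10).
T, E, and V are on, so J fires (Gate 12).
L would need B (Gate 11), but B never turns on. K would need S, W, and H (Gate 13), but H never turns on.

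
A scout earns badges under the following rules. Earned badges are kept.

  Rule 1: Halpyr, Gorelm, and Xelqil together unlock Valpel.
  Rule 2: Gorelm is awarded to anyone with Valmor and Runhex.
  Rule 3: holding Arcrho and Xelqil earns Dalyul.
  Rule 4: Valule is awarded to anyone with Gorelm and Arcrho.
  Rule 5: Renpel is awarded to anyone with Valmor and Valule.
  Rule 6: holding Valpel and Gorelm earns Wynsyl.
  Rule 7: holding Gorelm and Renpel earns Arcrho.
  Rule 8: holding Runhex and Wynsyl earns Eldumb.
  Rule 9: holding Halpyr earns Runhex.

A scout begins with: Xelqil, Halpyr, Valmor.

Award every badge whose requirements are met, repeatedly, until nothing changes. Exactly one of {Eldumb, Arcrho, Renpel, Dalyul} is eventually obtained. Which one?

Eldumb

With Halpyr, Runhex is earned (Rule 9).
With Valmor and Runhex, Gorelm is earned (Rule 2).
With Halpyr, Gorelm, and Xelqil, Valpel is earned (Rule 1).
With Valpel and Gorelm, Wynsyl is earned (Rule 6).
With Runhex and Wynsyl, Eldumb is earned (Rule 8).
Dalyul would need Arcrho and Xelqil (Rule 3), but Arcrho is never earned. Renpel would need Valmor and Valule (Rule 5), but Valule is never earned. Arcrho would need Gorelm and Renpel (Rule 7), but Renpel is never earned.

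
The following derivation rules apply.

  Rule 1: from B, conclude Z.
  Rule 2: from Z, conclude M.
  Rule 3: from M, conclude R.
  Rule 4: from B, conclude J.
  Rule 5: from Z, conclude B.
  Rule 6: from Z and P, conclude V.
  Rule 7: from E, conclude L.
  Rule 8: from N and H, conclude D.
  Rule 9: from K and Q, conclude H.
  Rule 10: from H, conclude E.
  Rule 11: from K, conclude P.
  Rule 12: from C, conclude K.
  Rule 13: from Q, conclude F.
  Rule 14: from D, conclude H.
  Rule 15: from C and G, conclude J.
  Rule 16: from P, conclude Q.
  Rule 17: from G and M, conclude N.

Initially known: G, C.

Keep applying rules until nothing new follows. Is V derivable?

V would need Z and P (Rule 6), but Z is never established.

No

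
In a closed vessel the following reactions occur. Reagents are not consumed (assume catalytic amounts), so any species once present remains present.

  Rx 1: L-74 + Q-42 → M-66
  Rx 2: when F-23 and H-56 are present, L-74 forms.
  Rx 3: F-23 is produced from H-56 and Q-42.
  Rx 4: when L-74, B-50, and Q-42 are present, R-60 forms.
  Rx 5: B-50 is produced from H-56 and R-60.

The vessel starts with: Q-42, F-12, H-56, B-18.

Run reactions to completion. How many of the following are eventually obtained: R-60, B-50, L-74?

1

H-56 and Q-42 present → F-23 forms (Rx 3).
F-23 and H-56 present → L-74 forms (Rx 2).
R-60 would need L-74, B-50, and Q-42 (Rx 4), but B-50 never forms.
B-50 would need H-56 and R-60 (Rx 5), but R-60 never forms.
L-74: reached.
Reached: L-74 — 1 of the 3.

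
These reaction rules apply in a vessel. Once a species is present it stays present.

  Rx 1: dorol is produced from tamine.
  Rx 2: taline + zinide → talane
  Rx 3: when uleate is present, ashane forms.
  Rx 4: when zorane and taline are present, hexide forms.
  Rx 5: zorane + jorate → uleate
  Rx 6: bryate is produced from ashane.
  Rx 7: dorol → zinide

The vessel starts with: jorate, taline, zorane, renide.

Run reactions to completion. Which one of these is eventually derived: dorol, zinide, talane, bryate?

bryate

zorane and jorate present → uleate forms (Rx 5).
uleate present → ashane forms (Rx 3).
ashane present → bryate forms (Rx 6).
talane would need taline and zinide (Rx 2), but zinide never forms. dorol would need tamine (Rx 1), but tamine never forms. zinide would need dorol (Rx 7), but dorol never forms.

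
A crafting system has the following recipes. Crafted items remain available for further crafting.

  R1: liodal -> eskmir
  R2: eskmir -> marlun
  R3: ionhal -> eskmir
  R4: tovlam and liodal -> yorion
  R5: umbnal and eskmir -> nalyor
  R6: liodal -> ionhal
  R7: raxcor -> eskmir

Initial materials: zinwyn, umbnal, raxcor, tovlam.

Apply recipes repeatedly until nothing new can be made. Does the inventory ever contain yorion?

yorion would need tovlam and liodal (R4), but liodal is never obtained.

No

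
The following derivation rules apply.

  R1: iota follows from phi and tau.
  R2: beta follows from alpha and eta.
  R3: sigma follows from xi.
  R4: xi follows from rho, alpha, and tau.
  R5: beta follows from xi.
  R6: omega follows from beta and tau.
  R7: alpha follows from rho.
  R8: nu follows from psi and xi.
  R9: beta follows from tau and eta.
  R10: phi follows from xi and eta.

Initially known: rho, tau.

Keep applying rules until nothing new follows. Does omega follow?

From rho, R7 gives alpha.
rho, alpha, and tau hold, so xi follows (R4).
From xi, R5 gives beta.
From beta and tau, R6 gives omega.

Yes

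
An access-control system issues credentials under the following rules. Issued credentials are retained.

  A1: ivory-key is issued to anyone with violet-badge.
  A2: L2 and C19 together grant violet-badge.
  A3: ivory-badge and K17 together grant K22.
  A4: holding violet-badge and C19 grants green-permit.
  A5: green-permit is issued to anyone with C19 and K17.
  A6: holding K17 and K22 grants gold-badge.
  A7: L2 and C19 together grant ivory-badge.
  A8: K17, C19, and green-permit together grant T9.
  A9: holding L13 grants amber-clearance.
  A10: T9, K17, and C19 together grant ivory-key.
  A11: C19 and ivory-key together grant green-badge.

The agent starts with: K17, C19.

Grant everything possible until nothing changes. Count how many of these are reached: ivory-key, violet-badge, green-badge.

2

Holding C19 and K17 grants green-permit (A5).
Holding K17, C19, and green-permit grants T9 (A8).
Holding T9, K17, and C19 grants ivory-key (A10).
Holding C19 and ivory-key grants green-badge (A11).
ivory-key: reached.
violet-badge would need L2 and C19 (A2), but L2 is never granted.
green-badge: reached.
Reached: ivory-key and green-badge — 2 of the 3.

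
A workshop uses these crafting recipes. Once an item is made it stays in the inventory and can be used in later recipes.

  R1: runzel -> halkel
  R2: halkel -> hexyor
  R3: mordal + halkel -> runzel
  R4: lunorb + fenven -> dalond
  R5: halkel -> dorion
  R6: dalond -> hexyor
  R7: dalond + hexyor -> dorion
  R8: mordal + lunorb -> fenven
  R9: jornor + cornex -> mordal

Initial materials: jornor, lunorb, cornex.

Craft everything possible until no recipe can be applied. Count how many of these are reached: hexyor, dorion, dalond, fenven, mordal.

Using R9, jornor and cornex make mordal.
Using R8, mordal and lunorb make fenven.
Using R4, lunorb and fenven make dalond.
dalond -> hexyor (R6).
Using R7, dalond and hexyor make dorion.
hexyor: reached.
dorion: reached.
dalond: reached.
fenven: reached.
mordal: reached.
All 5 are reached.

5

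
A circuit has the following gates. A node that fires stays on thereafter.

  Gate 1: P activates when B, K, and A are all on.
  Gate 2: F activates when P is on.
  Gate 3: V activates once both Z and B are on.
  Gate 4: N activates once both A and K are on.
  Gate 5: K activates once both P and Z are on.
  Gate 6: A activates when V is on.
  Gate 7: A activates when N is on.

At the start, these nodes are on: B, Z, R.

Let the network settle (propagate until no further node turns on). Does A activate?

Yes

Z and B are on, so V activates (Gate 3).
Gate 6: V on → A on.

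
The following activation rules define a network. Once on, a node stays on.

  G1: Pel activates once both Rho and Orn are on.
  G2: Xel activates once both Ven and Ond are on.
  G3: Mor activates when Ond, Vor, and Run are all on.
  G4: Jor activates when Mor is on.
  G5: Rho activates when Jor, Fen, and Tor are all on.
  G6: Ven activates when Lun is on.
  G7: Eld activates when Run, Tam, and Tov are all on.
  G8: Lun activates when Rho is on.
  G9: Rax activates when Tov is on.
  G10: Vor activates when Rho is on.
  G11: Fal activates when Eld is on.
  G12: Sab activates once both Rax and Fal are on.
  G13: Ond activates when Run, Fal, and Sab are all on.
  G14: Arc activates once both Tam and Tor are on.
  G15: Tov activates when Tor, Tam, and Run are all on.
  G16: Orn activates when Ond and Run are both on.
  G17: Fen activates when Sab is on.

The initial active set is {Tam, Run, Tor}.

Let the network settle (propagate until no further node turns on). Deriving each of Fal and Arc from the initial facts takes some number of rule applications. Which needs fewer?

Arc: Tam and Tor are on, so Arc activates (G14). [1 rule application]
Fal: Tor, Tam, and Run are on, so Tov activates (G15). Run, Tam, and Tov are on, so Eld activates (G7). Eld is on, so Fal activates (G11). [3 rule applications]
Arc needs fewer.

Arc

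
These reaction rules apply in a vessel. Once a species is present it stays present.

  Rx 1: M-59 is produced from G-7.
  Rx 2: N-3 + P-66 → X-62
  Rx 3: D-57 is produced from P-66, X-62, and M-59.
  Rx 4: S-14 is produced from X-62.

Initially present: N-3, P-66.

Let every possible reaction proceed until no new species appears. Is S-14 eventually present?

Yes

N-3 and P-66 present → X-62 forms (Rx 2).
X-62 present → S-14 forms (Rx 4).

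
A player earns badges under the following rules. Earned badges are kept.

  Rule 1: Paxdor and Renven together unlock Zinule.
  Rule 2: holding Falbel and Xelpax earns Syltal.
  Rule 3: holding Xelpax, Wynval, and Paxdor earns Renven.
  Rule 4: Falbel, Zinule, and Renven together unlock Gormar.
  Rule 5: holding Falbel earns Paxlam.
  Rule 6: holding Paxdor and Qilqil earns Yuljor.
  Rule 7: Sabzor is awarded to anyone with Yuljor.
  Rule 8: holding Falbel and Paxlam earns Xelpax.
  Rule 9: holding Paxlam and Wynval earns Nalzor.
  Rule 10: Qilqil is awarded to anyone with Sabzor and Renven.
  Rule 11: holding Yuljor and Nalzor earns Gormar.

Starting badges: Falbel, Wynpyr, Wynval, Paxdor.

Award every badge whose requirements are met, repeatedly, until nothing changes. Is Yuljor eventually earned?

No

Yuljor would need Paxdor and Qilqil (Rule 6), but Qilqil is never earned.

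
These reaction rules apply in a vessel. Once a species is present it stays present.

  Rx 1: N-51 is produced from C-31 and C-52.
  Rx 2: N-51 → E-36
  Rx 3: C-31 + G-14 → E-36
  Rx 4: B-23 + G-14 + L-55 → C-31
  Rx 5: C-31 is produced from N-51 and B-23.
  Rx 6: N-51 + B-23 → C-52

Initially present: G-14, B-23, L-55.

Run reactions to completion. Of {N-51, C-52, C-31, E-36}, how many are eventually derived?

B-23, G-14, and L-55 present → C-31 forms (Rx 4).
C-31 and G-14 present → E-36 forms (Rx 3).
N-51 would need C-31 and C-52 (Rx 1), but C-52 never forms.
C-52 would need N-51 and B-23 (Rx 6), but N-51 never forms.
C-31: reached.
E-36: reached.
Reached: C-31 and E-36 — 2 of the 4.

2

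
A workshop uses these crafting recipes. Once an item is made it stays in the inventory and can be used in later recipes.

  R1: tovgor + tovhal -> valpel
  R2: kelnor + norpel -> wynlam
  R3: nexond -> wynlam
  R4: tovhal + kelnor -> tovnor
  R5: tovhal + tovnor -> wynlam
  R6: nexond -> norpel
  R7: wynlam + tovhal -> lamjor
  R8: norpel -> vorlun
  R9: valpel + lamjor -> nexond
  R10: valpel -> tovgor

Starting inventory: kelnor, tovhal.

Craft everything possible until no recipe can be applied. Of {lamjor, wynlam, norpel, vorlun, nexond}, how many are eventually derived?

2

tovhal + kelnor -> tovnor (R4).
Using R5, tovhal and tovnor make wynlam.
wynlam + tovhal -> lamjor (R7).
lamjor: reached.
wynlam: reached.
norpel would need nexond (R6), but nexond is never obtained.
vorlun would need norpel (R8), but norpel is never obtained.
nexond would need valpel and lamjor (R9), but valpel is never obtained.
Reached: lamjor and wynlam — 2 of the 5.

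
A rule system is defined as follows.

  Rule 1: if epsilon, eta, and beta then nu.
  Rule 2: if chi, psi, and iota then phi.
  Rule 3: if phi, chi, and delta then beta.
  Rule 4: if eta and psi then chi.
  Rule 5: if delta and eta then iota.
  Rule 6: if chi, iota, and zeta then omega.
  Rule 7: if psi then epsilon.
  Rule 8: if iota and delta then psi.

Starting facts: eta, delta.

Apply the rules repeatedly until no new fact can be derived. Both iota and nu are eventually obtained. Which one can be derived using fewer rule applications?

iota

iota: From delta and eta, Rule 5 gives iota. [1 rule application]
nu: delta and eta hold, so iota follows (Rule 5). From iota and delta, Rule 8 gives psi. From eta and psi, Rule 4 gives chi. psi holds, so epsilon follows (Rule 7). chi, psi, and iota hold, so phi follows (Rule 2). From phi, chi, and delta, Rule 3 gives beta. epsilon, eta, and beta hold, so nu follows (Rule 1). [7 rule applications]
iota needs fewer.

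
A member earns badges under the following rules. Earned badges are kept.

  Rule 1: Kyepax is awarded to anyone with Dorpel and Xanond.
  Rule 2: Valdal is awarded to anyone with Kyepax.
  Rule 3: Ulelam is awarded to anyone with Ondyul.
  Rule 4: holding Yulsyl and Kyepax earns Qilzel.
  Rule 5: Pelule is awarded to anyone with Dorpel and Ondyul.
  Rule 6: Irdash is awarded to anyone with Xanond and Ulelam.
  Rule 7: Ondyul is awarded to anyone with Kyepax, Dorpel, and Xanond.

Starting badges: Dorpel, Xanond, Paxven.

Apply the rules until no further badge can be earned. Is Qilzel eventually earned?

Qilzel would need Yulsyl and Kyepax (Rule 4), but Yulsyl is never earned.

No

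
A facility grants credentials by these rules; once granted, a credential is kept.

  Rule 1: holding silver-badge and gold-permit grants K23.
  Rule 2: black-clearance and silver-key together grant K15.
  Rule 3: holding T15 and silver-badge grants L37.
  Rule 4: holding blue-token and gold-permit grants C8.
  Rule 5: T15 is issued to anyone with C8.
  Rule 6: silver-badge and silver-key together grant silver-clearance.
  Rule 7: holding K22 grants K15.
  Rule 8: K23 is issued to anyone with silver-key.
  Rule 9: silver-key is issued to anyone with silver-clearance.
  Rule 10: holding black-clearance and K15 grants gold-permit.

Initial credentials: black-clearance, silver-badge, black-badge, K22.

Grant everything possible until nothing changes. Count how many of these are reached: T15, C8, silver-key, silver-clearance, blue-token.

T15 would need C8 (Rule 5), but C8 is never granted.
C8 would need blue-token and gold-permit (Rule 4), but blue-token is never granted.
silver-key would need silver-clearance (Rule 9), but silver-clearance is never granted.
silver-clearance would need silver-badge and silver-key (Rule 6), but silver-key is never granted.
No rule produces blue-token, and it is not given.
None of the 5 are reached.

0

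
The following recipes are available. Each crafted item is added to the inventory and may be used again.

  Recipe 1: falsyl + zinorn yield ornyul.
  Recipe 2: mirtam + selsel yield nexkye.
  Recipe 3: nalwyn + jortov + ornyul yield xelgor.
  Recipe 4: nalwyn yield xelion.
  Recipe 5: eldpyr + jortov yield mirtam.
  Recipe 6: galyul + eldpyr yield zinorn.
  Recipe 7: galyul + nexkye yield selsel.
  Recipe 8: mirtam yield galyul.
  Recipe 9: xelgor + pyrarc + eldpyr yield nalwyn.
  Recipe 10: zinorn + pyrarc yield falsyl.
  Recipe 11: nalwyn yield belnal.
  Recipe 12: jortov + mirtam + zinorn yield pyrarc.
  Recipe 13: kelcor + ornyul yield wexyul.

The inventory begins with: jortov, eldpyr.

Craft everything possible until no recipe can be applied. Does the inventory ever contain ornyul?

Yes

Using Recipe 5, eldpyr and jortov make mirtam.
Using Recipe 8, mirtam makes galyul.
galyul + eldpyr → zinorn (Recipe 6).
Using Recipe 12, jortov, mirtam, and zinorn make pyrarc.
Using Recipe 10, zinorn and pyrarc make falsyl.
falsyl + zinorn → ornyul (Recipe 1).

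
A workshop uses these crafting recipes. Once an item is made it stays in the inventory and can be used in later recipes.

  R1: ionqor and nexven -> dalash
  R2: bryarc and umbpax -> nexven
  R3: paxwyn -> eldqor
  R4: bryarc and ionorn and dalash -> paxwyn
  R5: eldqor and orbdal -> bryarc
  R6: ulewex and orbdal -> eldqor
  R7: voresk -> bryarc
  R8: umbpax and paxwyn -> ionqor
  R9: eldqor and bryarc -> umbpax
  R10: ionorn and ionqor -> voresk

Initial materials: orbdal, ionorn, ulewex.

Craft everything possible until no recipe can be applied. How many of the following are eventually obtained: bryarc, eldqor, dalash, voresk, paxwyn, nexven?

ulewex and orbdal -> eldqor (R6).
eldqor and orbdal -> bryarc (R5).
eldqor and bryarc -> umbpax (R9).
bryarc and umbpax -> nexven (R2).
bryarc: reached.
eldqor: reached.
dalash would need ionqor and nexven (R1), but ionqor is never obtained.
voresk would need ionorn and ionqor (R10), but ionqor is never obtained.
paxwyn would need bryarc, ionorn, and dalash (R4), but dalash is never obtained.
nexven: reached.
Reached: bryarc, eldqor, and nexven — 3 of the 6.

3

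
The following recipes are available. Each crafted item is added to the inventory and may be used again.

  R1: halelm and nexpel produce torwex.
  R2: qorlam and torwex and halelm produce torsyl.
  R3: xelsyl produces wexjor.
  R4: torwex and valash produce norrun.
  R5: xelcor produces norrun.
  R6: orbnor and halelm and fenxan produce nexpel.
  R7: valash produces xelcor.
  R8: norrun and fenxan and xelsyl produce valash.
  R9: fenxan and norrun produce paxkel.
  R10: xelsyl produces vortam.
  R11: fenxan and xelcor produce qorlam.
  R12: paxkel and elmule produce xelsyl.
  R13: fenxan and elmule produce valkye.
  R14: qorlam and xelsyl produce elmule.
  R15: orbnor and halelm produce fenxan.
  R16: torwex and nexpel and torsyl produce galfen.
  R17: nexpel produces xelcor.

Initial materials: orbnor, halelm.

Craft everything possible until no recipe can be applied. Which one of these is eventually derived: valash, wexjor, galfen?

orbnor and halelm → fenxan (R15).
Using R6, orbnor, halelm, and fenxan make nexpel.
Using R1, halelm and nexpel make torwex.
nexpel → xelcor (R17).
Using R11, fenxan and xelcor make qorlam.
qorlam and torwex and halelm → torsyl (R2).
Using R16, torwex, nexpel, and torsyl make galfen.
wexjor would need xelsyl (R3), but xelsyl is never obtained. valash would need norrun, fenxan, and xelsyl (R8), but xelsyl is never obtained.

galfen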